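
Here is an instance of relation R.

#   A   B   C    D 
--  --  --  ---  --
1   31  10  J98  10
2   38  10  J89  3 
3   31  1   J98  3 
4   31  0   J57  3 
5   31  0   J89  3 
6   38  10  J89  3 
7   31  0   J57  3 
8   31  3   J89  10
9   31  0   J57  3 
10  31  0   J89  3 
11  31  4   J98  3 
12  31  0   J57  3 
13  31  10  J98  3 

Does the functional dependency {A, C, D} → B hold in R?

(A=31, C=J98, D=10): row 1 → B = 10 ✓
(A=38, C=J89, D=3): rows 2, 6 → B = 10, 10 ✓
(A=31, C=J98, D=3): rows 3, 11, 13 → B takes values {1, 4, 10} — violation
(A=31, C=J57, D=3): rows 4, 7, 9, 12 → B = 0, 0, 0, 0 ✓
(A=31, C=J89, D=3): rows 5, 10 → B = 0, 0 ✓
(A=31, C=J89, D=10): row 8 → B = 3 ✓
Two rows agree on {A, C, D} but differ on B, so {A, C, D} → B does not hold.

No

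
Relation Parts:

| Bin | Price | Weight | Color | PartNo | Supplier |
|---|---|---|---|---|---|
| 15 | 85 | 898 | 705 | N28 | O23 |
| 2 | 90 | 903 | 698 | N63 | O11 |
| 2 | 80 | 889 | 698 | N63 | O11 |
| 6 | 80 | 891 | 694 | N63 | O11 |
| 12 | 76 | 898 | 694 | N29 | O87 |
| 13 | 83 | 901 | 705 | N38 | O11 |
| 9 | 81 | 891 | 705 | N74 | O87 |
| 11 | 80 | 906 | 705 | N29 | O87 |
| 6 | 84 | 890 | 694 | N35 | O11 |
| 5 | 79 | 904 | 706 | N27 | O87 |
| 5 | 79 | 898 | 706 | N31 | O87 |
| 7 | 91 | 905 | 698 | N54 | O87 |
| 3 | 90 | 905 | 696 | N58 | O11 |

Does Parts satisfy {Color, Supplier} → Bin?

No

(Color=705, Supplier=O23): 1 row → Bin = 15 ✓
(Color=698, Supplier=O11): 2 rows → Bin = 2, 2 ✓
(Color=694, Supplier=O11): 2 rows → Bin = 6, 6 ✓
(Color=694, Supplier=O87): 1 row → Bin = 12 ✓
(Color=705, Supplier=O11): 1 row → Bin = 13 ✓
(Color=705, Supplier=O87): 2 rows → Bin takes values {9, 11} — violation
(Color=706, Supplier=O87): 2 rows → Bin = 5, 5 ✓
(Color=698, Supplier=O87): 1 row → Bin = 7 ✓
(Color=696, Supplier=O11): 1 row → Bin = 3 ✓
Two rows agree on {Color, Supplier} but differ on Bin, so {Color, Supplier} → Bin does not hold.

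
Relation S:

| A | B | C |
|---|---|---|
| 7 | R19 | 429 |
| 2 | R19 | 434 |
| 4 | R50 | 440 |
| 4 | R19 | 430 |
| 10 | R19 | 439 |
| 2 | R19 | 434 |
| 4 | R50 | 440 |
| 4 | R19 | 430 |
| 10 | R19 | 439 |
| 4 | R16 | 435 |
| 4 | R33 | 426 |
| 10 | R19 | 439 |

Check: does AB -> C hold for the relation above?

Yes

(A=7, B=R19): 1 row → C = 429 ✓
(A=2, B=R19): 2 rows → C = 434, 434 ✓
(A=4, B=R50): 2 rows → C = 440, 440 ✓
(A=4, B=R19): 2 rows → C = 430, 430 ✓
(A=10, B=R19): 3 rows → C = 439, 439, 439 ✓
(A=4, B=R16): 1 row → C = 435 ✓
(A=4, B=R33): 1 row → C = 426 ✓
Every AB value is associated with a single C value, so AB -> C holds.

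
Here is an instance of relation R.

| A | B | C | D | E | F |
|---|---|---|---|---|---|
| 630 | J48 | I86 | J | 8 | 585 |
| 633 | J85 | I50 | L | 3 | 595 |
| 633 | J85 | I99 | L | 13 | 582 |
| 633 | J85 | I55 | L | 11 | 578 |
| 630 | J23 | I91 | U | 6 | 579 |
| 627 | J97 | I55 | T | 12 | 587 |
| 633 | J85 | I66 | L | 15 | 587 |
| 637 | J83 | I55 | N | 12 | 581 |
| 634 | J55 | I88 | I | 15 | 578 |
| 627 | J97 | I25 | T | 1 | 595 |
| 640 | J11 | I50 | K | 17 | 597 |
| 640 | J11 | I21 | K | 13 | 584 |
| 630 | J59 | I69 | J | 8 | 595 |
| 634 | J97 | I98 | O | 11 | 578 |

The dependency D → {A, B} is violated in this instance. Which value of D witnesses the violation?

J

D=J: 2 rows → {A,B} takes values {(630, J48), (630, J59)} — violation
D=L: 4 rows → {A,B} = (633, J85), (633, J85), (633, J85), (633, J85) ✓
D=U: 1 row → {A,B} = (630, J23) ✓
D=T: 2 rows → {A,B} = (627, J97), (627, J97) ✓
D=N: 1 row → {A,B} = (637, J83) ✓
D=I: 1 row → {A,B} = (634, J55) ✓
D=K: 2 rows → {A,B} = (640, J11), (640, J11) ✓
D=O: 1 row → {A,B} = (634, J97) ✓
The only D value with inconsistent RHS is D=J.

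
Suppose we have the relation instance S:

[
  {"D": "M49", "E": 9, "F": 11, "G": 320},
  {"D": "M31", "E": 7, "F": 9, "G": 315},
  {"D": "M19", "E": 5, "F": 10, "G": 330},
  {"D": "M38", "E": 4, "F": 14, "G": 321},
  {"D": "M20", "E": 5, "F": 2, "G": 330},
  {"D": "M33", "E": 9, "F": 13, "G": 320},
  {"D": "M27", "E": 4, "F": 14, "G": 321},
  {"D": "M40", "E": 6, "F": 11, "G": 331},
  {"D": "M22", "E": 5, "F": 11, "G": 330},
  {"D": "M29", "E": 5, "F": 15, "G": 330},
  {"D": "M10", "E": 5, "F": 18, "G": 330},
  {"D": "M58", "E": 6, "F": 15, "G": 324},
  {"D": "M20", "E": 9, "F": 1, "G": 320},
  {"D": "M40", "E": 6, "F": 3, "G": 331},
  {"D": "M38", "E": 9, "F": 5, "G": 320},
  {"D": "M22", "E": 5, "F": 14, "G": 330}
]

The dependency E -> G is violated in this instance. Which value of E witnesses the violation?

E=9: 4 rows → G = 320, 320, 320, 320 ✓
E=7: 1 row → G = 315 ✓
E=5: 6 rows → G = 330, 330, 330, 330, 330, 330 ✓
E=4: 2 rows → G = 321, 321 ✓
E=6: 3 rows → G takes values {331, 324} — violation
The only E value with inconsistent G is E=6.

6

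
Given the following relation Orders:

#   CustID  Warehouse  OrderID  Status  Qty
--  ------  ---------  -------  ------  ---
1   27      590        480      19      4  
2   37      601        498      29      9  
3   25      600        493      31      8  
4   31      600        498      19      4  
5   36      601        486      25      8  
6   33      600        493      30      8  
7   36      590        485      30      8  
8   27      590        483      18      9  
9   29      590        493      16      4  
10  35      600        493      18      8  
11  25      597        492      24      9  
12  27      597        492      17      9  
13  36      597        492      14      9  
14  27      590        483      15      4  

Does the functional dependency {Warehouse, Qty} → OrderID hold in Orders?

(Warehouse=590, Qty=4): rows 1, 9, 14 → OrderID takes values {480, 493, 483} — violation
(Warehouse=601, Qty=9): row 2 → OrderID = 498 ✓
(Warehouse=600, Qty=8): rows 3, 6, 10 → OrderID = 493, 493, 493 ✓
(Warehouse=600, Qty=4): row 4 → OrderID = 498 ✓
(Warehouse=601, Qty=8): row 5 → OrderID = 486 ✓
(Warehouse=590, Qty=8): row 7 → OrderID = 485 ✓
(Warehouse=590, Qty=9): row 8 → OrderID = 483 ✓
(Warehouse=597, Qty=9): rows 11, 12, 13 → OrderID = 492, 492, 492 ✓
Two rows agree on {Warehouse, Qty} but differ on OrderID, so {Warehouse, Qty} → OrderID does not hold.

No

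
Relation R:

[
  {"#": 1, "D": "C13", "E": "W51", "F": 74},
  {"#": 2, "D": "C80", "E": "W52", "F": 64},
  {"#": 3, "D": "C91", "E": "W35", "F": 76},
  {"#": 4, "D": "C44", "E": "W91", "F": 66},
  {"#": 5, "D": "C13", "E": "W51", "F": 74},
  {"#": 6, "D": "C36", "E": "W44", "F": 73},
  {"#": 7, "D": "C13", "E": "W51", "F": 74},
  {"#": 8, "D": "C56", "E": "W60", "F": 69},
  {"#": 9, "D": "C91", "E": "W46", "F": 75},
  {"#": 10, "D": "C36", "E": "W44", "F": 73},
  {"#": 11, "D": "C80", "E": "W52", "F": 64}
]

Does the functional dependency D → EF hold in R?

No

D=C13: rows 1, 5, 7 → {E,F} = (W51, 74), (W51, 74), (W51, 74) ✓
D=C80: rows 2, 11 → {E,F} = (W52, 64), (W52, 64) ✓
D=C91: rows 3, 9 → {E,F} takes values {(W35, 76), (W46, 75)} — violation
D=C44: row 4 → {E,F} = (W91, 66) ✓
D=C36: rows 6, 10 → {E,F} = (W44, 73), (W44, 73) ✓
D=C56: row 8 → {E,F} = (W60, 69) ✓
Two rows agree on D but differ on EF, so D → EF does not hold.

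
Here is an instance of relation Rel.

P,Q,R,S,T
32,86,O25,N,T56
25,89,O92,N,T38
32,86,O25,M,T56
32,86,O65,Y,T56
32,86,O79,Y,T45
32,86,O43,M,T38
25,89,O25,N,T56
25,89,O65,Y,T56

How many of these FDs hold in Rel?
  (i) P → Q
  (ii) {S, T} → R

(i) P → Q: every LHS value maps to a single RHS value — holds.
(ii) {S, T} → R: every LHS value maps to a single RHS value — holds.
2 of the 2 dependencies hold.

2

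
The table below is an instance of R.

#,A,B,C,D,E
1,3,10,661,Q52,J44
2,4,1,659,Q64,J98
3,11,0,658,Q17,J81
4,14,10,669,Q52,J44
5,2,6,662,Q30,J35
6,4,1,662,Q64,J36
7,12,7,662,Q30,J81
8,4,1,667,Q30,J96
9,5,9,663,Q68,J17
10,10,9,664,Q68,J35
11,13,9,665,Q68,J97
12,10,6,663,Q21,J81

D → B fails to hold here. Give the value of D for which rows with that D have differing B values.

D=Q52: rows 1, 4 → B = 10, 10 ✓
D=Q64: rows 2, 6 → B = 1, 1 ✓
D=Q17: row 3 → B = 0 ✓
D=Q30: rows 5, 7, 8 → B takes values {6, 7, 1} — violation
D=Q68: rows 9, 10, 11 → B = 9, 9, 9 ✓
D=Q21: row 12 → B = 6 ✓
The only D value with inconsistent B is D=Q30.

Q30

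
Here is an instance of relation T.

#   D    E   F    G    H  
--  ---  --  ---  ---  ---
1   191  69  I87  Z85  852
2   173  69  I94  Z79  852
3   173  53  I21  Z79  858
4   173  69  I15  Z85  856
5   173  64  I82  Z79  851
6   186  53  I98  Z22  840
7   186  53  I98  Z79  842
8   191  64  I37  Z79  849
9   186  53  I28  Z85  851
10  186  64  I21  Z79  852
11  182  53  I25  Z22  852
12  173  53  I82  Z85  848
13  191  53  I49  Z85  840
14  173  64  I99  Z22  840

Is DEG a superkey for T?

All 14 rows have distinct DEG values, so DEG → (all attributes) holds and DEG is a superkey.

Yes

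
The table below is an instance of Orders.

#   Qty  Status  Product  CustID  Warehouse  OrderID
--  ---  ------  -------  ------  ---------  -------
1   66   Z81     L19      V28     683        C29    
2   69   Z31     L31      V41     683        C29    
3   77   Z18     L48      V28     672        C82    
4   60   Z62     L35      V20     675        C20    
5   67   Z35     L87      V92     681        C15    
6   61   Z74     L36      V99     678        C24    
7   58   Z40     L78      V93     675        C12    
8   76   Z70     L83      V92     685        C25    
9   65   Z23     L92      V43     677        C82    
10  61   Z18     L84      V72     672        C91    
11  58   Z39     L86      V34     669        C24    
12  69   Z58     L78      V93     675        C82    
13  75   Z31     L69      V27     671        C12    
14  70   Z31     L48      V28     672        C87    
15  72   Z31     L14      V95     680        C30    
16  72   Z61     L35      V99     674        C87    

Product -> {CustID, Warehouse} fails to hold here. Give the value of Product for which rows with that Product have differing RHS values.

L35

Product=L19: row 1 → {CustID,Warehouse} = (V28, 683) ✓
Product=L31: row 2 → {CustID,Warehouse} = (V41, 683) ✓
Product=L48: rows 3, 14 → {CustID,Warehouse} = (V28, 672), (V28, 672) ✓
Product=L35: rows 4, 16 → {CustID,Warehouse} takes values {(V20, 675), (V99, 674)} — violation
Product=L87: row 5 → {CustID,Warehouse} = (V92, 681) ✓
Product=L36: row 6 → {CustID,Warehouse} = (V99, 678) ✓
Product=L78: rows 7, 12 → {CustID,Warehouse} = (V93, 675), (V93, 675) ✓
Product=L83: row 8 → {CustID,Warehouse} = (V92, 685) ✓
Product=L92: row 9 → {CustID,Warehouse} = (V43, 677) ✓
Product=L84: row 10 → {CustID,Warehouse} = (V72, 672) ✓
Product=L86: row 11 → {CustID,Warehouse} = (V34, 669) ✓
Product=L69: row 13 → {CustID,Warehouse} = (V27, 671) ✓
Product=L14: row 15 → {CustID,Warehouse} = (V95, 680) ✓
The only Product value with inconsistent RHS is Product=L35.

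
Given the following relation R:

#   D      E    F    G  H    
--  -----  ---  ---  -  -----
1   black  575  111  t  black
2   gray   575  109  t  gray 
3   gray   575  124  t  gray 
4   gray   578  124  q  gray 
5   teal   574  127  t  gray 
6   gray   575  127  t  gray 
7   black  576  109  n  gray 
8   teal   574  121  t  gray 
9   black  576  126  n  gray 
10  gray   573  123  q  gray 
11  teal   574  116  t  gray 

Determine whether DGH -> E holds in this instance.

No

(D=black, G=t, H=black): row 1 → E = 575 ✓
(D=gray, G=t, H=gray): rows 2, 3, 6 → E = 575, 575, 575 ✓
(D=gray, G=q, H=gray): rows 4, 10 → E takes values {578, 573} — violation
(D=teal, G=t, H=gray): rows 5, 8, 11 → E = 574, 574, 574 ✓
(D=black, G=n, H=gray): rows 7, 9 → E = 576, 576 ✓
Two rows agree on DGH but differ on E, so DGH -> E does not hold.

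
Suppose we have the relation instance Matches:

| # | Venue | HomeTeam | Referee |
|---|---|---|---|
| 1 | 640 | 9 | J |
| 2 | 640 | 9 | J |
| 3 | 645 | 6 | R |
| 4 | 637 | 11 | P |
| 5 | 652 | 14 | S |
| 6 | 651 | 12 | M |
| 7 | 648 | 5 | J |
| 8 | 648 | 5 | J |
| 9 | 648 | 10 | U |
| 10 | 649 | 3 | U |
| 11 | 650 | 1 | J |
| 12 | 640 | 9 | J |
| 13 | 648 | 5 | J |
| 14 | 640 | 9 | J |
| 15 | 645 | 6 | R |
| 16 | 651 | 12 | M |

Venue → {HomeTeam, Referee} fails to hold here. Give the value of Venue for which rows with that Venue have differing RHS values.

648

Venue=640: rows 1, 2, 12, 14 → {HomeTeam,Referee} = (9, J), (9, J), (9, J), (9, J) ✓
Venue=645: rows 3, 15 → {HomeTeam,Referee} = (6, R), (6, R) ✓
Venue=637: row 4 → {HomeTeam,Referee} = (11, P) ✓
Venue=652: row 5 → {HomeTeam,Referee} = (14, S) ✓
Venue=651: rows 6, 16 → {HomeTeam,Referee} = (12, M), (12, M) ✓
Venue=648: rows 7, 8, 9, 13 → {HomeTeam,Referee} takes values {(5, J), (10, U)} — violation
Venue=649: row 10 → {HomeTeam,Referee} = (3, U) ✓
Venue=650: row 11 → {HomeTeam,Referee} = (1, J) ✓
The only Venue value with inconsistent RHS is Venue=648.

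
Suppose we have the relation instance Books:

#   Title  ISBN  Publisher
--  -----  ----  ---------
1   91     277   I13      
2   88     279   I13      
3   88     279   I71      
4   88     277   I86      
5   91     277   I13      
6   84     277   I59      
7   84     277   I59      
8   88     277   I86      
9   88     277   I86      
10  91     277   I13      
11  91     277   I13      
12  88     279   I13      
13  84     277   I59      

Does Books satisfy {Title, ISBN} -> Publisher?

No

(Title=91, ISBN=277): rows 1, 5, 10, 11 → Publisher = I13, I13, I13, I13 ✓
(Title=88, ISBN=279): rows 2, 3, 12 → Publisher takes values {I13, I71} — violation
(Title=88, ISBN=277): rows 4, 8, 9 → Publisher = I86, I86, I86 ✓
(Title=84, ISBN=277): rows 6, 7, 13 → Publisher = I59, I59, I59 ✓
Two rows agree on {Title, ISBN} but differ on Publisher, so {Title, ISBN} -> Publisher does not hold.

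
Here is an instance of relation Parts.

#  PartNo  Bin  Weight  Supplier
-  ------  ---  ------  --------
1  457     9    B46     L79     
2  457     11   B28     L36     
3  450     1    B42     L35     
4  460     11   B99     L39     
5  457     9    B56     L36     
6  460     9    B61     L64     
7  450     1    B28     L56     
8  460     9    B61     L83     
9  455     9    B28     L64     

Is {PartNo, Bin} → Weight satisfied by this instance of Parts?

No

(PartNo=457, Bin=9): rows 1, 5 → Weight takes values {B46, B56} — violation
(PartNo=457, Bin=11): row 2 → Weight = B28 ✓
(PartNo=450, Bin=1): rows 3, 7 → Weight takes values {B42, B28} — violation
(PartNo=460, Bin=11): row 4 → Weight = B99 ✓
(PartNo=460, Bin=9): rows 6, 8 → Weight = B61, B61 ✓
(PartNo=455, Bin=9): row 9 → Weight = B28 ✓
Two rows agree on {PartNo, Bin} but differ on Weight, so {PartNo, Bin} → Weight does not hold.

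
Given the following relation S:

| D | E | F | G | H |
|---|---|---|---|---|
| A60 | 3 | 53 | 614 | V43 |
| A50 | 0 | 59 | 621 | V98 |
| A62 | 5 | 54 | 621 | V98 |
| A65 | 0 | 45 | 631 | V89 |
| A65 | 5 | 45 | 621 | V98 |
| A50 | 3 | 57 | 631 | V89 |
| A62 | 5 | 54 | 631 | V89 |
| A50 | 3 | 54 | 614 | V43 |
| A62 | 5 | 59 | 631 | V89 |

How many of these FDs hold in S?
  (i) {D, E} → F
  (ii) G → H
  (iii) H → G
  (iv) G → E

(i) {D, E} → F: (D=A62, E=5): 3 rows → F takes values {54, 59} — violation; (D=A50, E=3): 2 rows → F takes values {57, 54} — violation — fails.
(ii) G → H: every LHS value maps to a single RHS value — holds.
(iii) H → G: every LHS value maps to a single RHS value — holds.
(iv) G → E: G=621: 3 rows → E takes values {0, 5} — violation; G=631: 4 rows → E takes values {0, 3, 5} — violation — fails.
2 of the 4 dependencies hold.

2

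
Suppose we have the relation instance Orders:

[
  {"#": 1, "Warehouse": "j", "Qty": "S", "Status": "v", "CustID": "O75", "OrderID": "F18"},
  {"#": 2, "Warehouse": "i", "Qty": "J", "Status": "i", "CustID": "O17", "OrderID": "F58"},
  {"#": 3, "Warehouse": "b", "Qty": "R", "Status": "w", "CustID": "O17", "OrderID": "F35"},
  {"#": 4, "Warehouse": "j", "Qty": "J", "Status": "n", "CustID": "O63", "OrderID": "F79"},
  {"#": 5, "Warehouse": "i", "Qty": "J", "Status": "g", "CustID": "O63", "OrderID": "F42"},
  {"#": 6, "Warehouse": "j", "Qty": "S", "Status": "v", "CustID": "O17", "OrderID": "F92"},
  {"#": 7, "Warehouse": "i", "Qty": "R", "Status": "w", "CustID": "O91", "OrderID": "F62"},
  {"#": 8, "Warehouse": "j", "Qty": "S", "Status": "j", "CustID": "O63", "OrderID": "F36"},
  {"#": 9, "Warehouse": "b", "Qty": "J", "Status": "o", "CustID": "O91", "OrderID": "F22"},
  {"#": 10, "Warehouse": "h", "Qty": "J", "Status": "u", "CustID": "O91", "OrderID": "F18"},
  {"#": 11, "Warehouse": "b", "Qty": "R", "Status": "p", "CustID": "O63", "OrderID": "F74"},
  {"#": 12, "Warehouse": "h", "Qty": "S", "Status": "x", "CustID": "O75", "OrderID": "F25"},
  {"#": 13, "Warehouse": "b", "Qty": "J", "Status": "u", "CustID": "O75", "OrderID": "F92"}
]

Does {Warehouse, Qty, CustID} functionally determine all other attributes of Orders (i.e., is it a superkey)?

Yes

All 13 rows have distinct {Warehouse, Qty, CustID} values, so {Warehouse, Qty, CustID} → (all attributes) holds and {Warehouse, Qty, CustID} is a superkey.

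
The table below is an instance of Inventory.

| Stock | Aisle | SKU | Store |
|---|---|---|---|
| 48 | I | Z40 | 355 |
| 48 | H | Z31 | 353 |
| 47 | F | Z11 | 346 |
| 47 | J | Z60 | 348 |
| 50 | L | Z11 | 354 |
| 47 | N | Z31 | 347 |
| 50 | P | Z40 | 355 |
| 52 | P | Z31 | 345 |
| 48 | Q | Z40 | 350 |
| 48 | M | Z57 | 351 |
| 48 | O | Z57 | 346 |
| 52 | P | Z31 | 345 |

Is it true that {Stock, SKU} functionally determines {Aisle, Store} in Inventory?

(Stock=48, SKU=Z40): 2 rows → {Aisle,Store} takes values {(I, 355), (Q, 350)} — violation
(Stock=48, SKU=Z31): 1 row → {Aisle,Store} = (H, 353) ✓
(Stock=47, SKU=Z11): 1 row → {Aisle,Store} = (F, 346) ✓
(Stock=47, SKU=Z60): 1 row → {Aisle,Store} = (J, 348) ✓
(Stock=50, SKU=Z11): 1 row → {Aisle,Store} = (L, 354) ✓
(Stock=47, SKU=Z31): 1 row → {Aisle,Store} = (N, 347) ✓
(Stock=50, SKU=Z40): 1 row → {Aisle,Store} = (P, 355) ✓
(Stock=52, SKU=Z31): 2 rows → {Aisle,Store} = (P, 345), (P, 345) ✓
(Stock=48, SKU=Z57): 2 rows → {Aisle,Store} takes values {(M, 351), (O, 346)} — violation
Two rows agree on {Stock, SKU} but differ on {Aisle, Store}, so {Stock, SKU} → {Aisle, Store} does not hold.

No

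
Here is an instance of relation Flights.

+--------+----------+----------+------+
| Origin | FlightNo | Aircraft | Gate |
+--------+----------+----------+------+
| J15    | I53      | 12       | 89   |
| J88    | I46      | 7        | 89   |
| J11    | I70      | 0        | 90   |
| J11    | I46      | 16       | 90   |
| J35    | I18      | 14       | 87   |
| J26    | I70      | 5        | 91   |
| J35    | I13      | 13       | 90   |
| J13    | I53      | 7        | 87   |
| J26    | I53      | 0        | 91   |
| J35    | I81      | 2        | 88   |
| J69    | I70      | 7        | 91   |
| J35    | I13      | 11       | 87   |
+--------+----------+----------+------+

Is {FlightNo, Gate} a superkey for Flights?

No

Two distinct rows share (FlightNo=I70, Gate=91), so {FlightNo, Gate} does not determine every attribute — not a superkey.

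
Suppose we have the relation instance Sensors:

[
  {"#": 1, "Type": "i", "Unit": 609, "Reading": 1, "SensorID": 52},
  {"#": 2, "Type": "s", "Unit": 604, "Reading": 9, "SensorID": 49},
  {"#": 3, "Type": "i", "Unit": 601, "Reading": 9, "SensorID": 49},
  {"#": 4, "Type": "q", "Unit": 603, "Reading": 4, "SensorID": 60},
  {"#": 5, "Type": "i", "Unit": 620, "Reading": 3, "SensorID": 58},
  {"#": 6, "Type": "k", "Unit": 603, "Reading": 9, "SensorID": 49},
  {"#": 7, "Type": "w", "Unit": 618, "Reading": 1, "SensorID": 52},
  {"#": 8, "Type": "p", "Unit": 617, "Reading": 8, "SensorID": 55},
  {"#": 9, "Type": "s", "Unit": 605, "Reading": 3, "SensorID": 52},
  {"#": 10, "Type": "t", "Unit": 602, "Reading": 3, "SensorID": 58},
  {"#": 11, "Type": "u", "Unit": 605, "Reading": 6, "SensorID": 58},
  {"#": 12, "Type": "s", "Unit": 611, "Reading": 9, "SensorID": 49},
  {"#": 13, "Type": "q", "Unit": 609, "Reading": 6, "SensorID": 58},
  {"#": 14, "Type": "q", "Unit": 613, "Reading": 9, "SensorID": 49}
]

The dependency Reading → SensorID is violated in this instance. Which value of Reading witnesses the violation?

3

Reading=1: rows 1, 7 → SensorID = 52, 52 ✓
Reading=9: rows 2, 3, 6, 12, 14 → SensorID = 49, 49, 49, 49, 49 ✓
Reading=4: row 4 → SensorID = 60 ✓
Reading=3: rows 5, 9, 10 → SensorID takes values {58, 52} — violation
Reading=8: row 8 → SensorID = 55 ✓
Reading=6: rows 11, 13 → SensorID = 58, 58 ✓
The only Reading value with inconsistent SensorID is Reading=3.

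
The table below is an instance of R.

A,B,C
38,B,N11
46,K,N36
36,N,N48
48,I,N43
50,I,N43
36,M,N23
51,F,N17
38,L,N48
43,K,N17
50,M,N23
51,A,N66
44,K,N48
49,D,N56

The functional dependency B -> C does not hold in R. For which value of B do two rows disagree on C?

K

B=B: 1 row → C = N11 ✓
B=K: 3 rows → C takes values {N36, N17, N48} — violation
B=N: 1 row → C = N48 ✓
B=I: 2 rows → C = N43, N43 ✓
B=M: 2 rows → C = N23, N23 ✓
B=F: 1 row → C = N17 ✓
B=L: 1 row → C = N48 ✓
B=A: 1 row → C = N66 ✓
B=D: 1 row → C = N56 ✓
The only B value with inconsistent C is B=K.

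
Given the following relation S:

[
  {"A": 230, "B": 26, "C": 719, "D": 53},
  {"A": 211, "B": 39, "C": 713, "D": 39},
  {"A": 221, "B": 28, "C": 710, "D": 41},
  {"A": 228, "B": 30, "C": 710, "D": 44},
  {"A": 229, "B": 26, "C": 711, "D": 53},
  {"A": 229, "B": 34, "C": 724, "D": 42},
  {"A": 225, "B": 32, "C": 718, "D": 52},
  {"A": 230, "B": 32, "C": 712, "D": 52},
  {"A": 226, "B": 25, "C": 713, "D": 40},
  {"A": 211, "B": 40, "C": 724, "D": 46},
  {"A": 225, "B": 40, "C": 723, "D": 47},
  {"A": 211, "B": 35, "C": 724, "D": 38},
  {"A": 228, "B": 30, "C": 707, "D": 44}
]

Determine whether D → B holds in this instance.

Yes

D=53: 2 rows → B = 26, 26 ✓
D=39: 1 row → B = 39 ✓
D=41: 1 row → B = 28 ✓
D=44: 2 rows → B = 30, 30 ✓
D=42: 1 row → B = 34 ✓
D=52: 2 rows → B = 32, 32 ✓
D=40: 1 row → B = 25 ✓
D=46: 1 row → B = 40 ✓
D=47: 1 row → B = 40 ✓
D=38: 1 row → B = 35 ✓
Every D value is associated with a single B value, so D → B holds.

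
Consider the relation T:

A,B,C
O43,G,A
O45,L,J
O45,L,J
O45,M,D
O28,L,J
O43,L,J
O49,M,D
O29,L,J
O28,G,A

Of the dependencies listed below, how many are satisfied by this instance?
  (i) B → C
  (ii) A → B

1

(i) B → C: every LHS value maps to a single RHS value — holds.
(ii) A → B: A=O43: 2 rows → B takes values {G, L} — violation; A=O45: 3 rows → B takes values {L, M} — violation; A=O28: 2 rows → B takes values {L, G} — violation — fails.
1 of the 2 dependencies holds.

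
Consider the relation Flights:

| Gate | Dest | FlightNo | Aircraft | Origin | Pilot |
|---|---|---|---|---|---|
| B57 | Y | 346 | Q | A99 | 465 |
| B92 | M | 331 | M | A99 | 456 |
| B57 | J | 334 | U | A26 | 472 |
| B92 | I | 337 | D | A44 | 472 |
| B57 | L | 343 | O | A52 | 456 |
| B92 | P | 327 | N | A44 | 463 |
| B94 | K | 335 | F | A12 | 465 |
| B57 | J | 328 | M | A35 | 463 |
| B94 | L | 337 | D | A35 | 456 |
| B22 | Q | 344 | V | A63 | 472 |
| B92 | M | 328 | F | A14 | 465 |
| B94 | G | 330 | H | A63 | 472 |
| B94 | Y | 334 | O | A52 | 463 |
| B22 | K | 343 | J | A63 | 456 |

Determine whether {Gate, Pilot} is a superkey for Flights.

Yes

All 14 rows have distinct {Gate, Pilot} values, so {Gate, Pilot} → (all attributes) holds and {Gate, Pilot} is a superkey.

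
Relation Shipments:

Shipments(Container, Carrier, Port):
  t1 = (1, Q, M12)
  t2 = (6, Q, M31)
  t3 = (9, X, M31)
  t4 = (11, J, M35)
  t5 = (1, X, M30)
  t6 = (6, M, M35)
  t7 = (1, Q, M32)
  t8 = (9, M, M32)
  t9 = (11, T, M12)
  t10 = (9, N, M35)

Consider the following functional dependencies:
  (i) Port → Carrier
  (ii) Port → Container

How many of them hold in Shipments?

(i) Port → Carrier: Port=M12: rows 1, 9 → Carrier takes values {Q, T} — violation; Port=M31: rows 2, 3 → Carrier takes values {Q, X} — violation; Port=M35: rows 4, 6, 10 → Carrier takes values {J, M, N} — violation; Port=M32: rows 7, 8 → Carrier takes values {Q, M} — violation — fails.
(ii) Port → Container: Port=M12: rows 1, 9 → Container takes values {1, 11} — violation; Port=M31: rows 2, 3 → Container takes values {6, 9} — violation; Port=M35: rows 4, 6, 10 → Container takes values {11, 6, 9} — violation; Port=M32: rows 7, 8 → Container takes values {1, 9} — violation — fails.
None of the 2 dependencies hold.

0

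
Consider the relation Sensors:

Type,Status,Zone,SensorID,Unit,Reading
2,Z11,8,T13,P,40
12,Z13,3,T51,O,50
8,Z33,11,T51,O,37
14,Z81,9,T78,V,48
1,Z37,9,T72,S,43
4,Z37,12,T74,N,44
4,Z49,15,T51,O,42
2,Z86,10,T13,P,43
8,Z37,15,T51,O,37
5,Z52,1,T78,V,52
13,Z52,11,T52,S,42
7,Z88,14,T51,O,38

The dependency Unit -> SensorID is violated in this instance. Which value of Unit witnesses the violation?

Unit=P: 2 rows → SensorID = T13, T13 ✓
Unit=O: 5 rows → SensorID = T51, T51, T51, T51, T51 ✓
Unit=V: 2 rows → SensorID = T78, T78 ✓
Unit=S: 2 rows → SensorID takes values {T72, T52} — violation
Unit=N: 1 row → SensorID = T74 ✓
The only Unit value with inconsistent SensorID is Unit=S.

S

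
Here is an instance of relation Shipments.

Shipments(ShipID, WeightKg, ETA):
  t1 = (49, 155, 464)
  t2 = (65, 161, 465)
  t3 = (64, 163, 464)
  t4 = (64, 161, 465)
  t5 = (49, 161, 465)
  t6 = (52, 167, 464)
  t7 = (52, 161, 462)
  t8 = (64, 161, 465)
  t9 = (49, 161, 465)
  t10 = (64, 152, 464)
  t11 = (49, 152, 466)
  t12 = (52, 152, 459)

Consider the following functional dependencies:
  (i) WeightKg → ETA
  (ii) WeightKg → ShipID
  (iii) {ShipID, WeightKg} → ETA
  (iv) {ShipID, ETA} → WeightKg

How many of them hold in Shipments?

(i) WeightKg → ETA: WeightKg=161: rows 2, 4, 5, 7, 8, 9 → ETA takes values {465, 462} — violation; WeightKg=152: rows 10, 11, 12 → ETA takes values {464, 466, 459} — violation — fails.
(ii) WeightKg → ShipID: WeightKg=161: rows 2, 4, 5, 7, 8, 9 → ShipID takes values {65, 64, 49, 52} — violation; WeightKg=152: rows 10, 11, 12 → ShipID takes values {64, 49, 52} — violation — fails.
(iii) {ShipID, WeightKg} → ETA: every LHS value maps to a single RHS value — holds.
(iv) {ShipID, ETA} → WeightKg: (ShipID=64, ETA=464): rows 3, 10 → WeightKg takes values {163, 152} — violation — fails.
1 of the 4 dependencies holds.

1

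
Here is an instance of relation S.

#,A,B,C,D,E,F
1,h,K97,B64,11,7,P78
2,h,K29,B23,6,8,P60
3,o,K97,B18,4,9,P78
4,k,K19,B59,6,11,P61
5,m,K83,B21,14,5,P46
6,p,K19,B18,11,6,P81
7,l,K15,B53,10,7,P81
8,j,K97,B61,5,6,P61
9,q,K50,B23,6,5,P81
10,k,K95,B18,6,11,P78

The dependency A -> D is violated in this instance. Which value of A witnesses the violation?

h

A=h: rows 1, 2 → D takes values {11, 6} — violation
A=o: row 3 → D = 4 ✓
A=k: rows 4, 10 → D = 6, 6 ✓
A=m: row 5 → D = 14 ✓
A=p: row 6 → D = 11 ✓
A=l: row 7 → D = 10 ✓
A=j: row 8 → D = 5 ✓
A=q: row 9 → D = 6 ✓
The only A value with inconsistent D is A=h.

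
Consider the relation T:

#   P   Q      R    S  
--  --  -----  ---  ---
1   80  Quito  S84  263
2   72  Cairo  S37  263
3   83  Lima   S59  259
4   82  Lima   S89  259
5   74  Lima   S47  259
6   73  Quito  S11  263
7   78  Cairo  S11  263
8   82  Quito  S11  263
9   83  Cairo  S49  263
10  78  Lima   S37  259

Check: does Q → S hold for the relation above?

Q=Quito: rows 1, 6, 8 → S = 263, 263, 263 ✓
Q=Cairo: rows 2, 7, 9 → S = 263, 263, 263 ✓
Q=Lima: rows 3, 4, 5, 10 → S = 259, 259, 259, 259 ✓
Every Q value is associated with a single S value, so Q → S holds.

Yes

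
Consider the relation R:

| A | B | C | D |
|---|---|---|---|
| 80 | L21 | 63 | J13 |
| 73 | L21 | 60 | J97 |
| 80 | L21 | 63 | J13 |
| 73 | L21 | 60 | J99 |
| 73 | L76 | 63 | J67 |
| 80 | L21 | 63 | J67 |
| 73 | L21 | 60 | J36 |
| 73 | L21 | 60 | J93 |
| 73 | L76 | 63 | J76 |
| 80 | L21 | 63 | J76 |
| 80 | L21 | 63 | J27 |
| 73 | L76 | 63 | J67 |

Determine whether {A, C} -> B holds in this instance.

Yes

(A=80, C=63): 5 rows → B = L21, L21, L21, L21, L21 ✓
(A=73, C=60): 4 rows → B = L21, L21, L21, L21 ✓
(A=73, C=63): 3 rows → B = L76, L76, L76 ✓
Every {A, C} value is associated with a single B value, so {A, C} -> B holds.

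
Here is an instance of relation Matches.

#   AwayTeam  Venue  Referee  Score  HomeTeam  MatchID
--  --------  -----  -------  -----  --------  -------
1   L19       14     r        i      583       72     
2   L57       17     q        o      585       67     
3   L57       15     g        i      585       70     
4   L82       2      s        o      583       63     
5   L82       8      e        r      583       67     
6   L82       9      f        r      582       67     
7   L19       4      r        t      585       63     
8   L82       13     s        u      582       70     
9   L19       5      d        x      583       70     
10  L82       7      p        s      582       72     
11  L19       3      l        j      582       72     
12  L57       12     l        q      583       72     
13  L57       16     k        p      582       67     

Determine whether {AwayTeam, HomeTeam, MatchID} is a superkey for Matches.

All 13 rows have distinct {AwayTeam, HomeTeam, MatchID} values, so {AwayTeam, HomeTeam, MatchID} → (all attributes) holds and {AwayTeam, HomeTeam, MatchID} is a superkey.

Yes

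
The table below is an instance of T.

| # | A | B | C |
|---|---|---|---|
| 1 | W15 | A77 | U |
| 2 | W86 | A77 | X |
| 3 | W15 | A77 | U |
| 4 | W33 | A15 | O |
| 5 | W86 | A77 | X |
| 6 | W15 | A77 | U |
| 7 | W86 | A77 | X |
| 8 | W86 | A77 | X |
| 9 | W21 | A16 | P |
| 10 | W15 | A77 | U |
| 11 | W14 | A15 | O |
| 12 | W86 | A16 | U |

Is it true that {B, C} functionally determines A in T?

No

(B=A77, C=U): rows 1, 3, 6, 10 → A = W15, W15, W15, W15 ✓
(B=A77, C=X): rows 2, 5, 7, 8 → A = W86, W86, W86, W86 ✓
(B=A15, C=O): rows 4, 11 → A takes values {W33, W14} — violation
(B=A16, C=P): row 9 → A = W21 ✓
(B=A16, C=U): row 12 → A = W86 ✓
Two rows agree on {B, C} but differ on A, so {B, C} → A does not hold.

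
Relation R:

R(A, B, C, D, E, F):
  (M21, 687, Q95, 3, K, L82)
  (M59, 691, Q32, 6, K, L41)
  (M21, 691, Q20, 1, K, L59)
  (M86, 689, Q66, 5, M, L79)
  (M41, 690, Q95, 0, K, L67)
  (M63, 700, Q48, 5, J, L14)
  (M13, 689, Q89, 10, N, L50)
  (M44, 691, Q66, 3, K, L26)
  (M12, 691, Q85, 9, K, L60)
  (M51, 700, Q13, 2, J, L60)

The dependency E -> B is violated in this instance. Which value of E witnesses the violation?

E=K: 6 rows → B takes values {687, 691, 690} — violation
E=M: 1 row → B = 689 ✓
E=J: 2 rows → B = 700, 700 ✓
E=N: 1 row → B = 689 ✓
The only E value with inconsistent B is E=K.

K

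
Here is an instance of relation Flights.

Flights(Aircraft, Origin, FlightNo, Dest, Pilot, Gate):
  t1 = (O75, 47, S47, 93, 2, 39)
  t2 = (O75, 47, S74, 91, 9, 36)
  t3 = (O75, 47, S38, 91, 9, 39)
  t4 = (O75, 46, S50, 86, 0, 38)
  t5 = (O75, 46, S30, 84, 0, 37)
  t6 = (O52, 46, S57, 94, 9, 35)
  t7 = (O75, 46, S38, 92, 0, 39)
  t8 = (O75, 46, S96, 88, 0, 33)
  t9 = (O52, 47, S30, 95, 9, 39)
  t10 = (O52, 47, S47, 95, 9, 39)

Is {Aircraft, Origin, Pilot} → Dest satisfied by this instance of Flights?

(Aircraft=O75, Origin=47, Pilot=2): row 1 → Dest = 93 ✓
(Aircraft=O75, Origin=47, Pilot=9): rows 2, 3 → Dest = 91, 91 ✓
(Aircraft=O75, Origin=46, Pilot=0): rows 4, 5, 7, 8 → Dest takes values {86, 84, 92, 88} — violation
(Aircraft=O52, Origin=46, Pilot=9): row 6 → Dest = 94 ✓
(Aircraft=O52, Origin=47, Pilot=9): rows 9, 10 → Dest = 95, 95 ✓
Two rows agree on {Aircraft, Origin, Pilot} but differ on Dest, so {Aircraft, Origin, Pilot} → Dest does not hold.

No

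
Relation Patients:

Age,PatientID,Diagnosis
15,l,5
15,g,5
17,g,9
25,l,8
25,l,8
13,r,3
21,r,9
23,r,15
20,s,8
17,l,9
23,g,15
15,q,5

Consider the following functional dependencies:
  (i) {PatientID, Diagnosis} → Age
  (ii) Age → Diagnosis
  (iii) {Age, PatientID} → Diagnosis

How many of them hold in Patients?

3

(i) {PatientID, Diagnosis} → Age: every LHS value maps to a single RHS value — holds.
(ii) Age → Diagnosis: every LHS value maps to a single RHS value — holds.
(iii) {Age, PatientID} → Diagnosis: every LHS value maps to a single RHS value — holds.
3 of the 3 dependencies hold.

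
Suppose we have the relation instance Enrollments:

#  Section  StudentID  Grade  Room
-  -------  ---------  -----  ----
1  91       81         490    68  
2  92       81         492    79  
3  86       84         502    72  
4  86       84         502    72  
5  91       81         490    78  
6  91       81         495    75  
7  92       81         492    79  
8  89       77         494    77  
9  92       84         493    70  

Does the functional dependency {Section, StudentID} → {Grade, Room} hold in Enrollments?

(Section=91, StudentID=81): rows 1, 5, 6 → {Grade,Room} takes values {(490, 68), (490, 78), (495, 75)} — violation
(Section=92, StudentID=81): rows 2, 7 → {Grade,Room} = (492, 79), (492, 79) ✓
(Section=86, StudentID=84): rows 3, 4 → {Grade,Room} = (502, 72), (502, 72) ✓
(Section=89, StudentID=77): row 8 → {Grade,Room} = (494, 77) ✓
(Section=92, StudentID=84): row 9 → {Grade,Room} = (493, 70) ✓
Two rows agree on {Section, StudentID} but differ on {Grade, Room}, so {Section, StudentID} → {Grade, Room} does not hold.

No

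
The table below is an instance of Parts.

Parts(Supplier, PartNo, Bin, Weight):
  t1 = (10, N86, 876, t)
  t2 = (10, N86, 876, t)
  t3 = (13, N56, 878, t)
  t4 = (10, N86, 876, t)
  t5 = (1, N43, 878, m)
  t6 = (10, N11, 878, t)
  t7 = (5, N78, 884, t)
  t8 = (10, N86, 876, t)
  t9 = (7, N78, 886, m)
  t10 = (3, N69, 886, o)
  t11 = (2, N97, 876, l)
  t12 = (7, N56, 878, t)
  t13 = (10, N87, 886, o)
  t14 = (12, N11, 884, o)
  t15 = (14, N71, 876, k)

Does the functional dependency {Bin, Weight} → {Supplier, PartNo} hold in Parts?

No

(Bin=876, Weight=t): rows 1, 2, 4, 8 → {Supplier,PartNo} = (10, N86), (10, N86), (10, N86), (10, N86) ✓
(Bin=878, Weight=t): rows 3, 6, 12 → {Supplier,PartNo} takes values {(13, N56), (10, N11), (7, N56)} — violation
(Bin=878, Weight=m): row 5 → {Supplier,PartNo} = (1, N43) ✓
(Bin=884, Weight=t): row 7 → {Supplier,PartNo} = (5, N78) ✓
(Bin=886, Weight=m): row 9 → {Supplier,PartNo} = (7, N78) ✓
(Bin=886, Weight=o): rows 10, 13 → {Supplier,PartNo} takes values {(3, N69), (10, N87)} — violation
(Bin=876, Weight=l): row 11 → {Supplier,PartNo} = (2, N97) ✓
(Bin=884, Weight=o): row 14 → {Supplier,PartNo} = (12, N11) ✓
(Bin=876, Weight=k): row 15 → {Supplier,PartNo} = (14, N71) ✓
Two rows agree on {Bin, Weight} but differ on {Supplier, PartNo}, so {Bin, Weight} → {Supplier, PartNo} does not hold.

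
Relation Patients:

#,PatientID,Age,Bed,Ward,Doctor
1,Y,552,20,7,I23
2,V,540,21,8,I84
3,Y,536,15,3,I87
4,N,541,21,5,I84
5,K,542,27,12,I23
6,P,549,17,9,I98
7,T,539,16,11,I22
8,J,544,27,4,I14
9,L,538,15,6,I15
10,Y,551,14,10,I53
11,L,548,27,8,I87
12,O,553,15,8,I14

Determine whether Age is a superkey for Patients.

Yes

All 12 rows have distinct Age values, so Age → (all attributes) holds and Age is a superkey.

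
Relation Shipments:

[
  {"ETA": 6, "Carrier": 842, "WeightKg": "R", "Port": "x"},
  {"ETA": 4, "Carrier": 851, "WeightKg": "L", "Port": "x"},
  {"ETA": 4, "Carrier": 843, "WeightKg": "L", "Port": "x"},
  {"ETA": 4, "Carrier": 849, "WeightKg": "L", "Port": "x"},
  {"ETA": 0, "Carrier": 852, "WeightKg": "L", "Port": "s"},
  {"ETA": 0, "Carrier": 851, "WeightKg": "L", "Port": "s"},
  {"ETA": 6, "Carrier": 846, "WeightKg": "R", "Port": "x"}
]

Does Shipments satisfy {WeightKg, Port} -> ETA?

(WeightKg=R, Port=x): 2 rows → ETA = 6, 6 ✓
(WeightKg=L, Port=x): 3 rows → ETA = 4, 4, 4 ✓
(WeightKg=L, Port=s): 2 rows → ETA = 0, 0 ✓
Every {WeightKg, Port} value is associated with a single ETA value, so {WeightKg, Port} -> ETA holds.

Yes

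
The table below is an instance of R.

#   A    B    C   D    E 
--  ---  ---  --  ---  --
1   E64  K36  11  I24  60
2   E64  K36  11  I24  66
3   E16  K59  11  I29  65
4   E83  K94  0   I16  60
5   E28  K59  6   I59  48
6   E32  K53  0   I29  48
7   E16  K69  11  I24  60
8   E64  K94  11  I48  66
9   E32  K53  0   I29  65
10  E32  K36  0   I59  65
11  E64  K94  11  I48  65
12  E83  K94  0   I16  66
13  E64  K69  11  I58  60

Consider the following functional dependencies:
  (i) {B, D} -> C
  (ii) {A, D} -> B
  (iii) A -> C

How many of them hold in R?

(i) {B, D} -> C: every LHS value maps to a single RHS value — holds.
(ii) {A, D} -> B: every LHS value maps to a single RHS value — holds.
(iii) A -> C: every LHS value maps to a single RHS value — holds.
3 of the 3 dependencies hold.

3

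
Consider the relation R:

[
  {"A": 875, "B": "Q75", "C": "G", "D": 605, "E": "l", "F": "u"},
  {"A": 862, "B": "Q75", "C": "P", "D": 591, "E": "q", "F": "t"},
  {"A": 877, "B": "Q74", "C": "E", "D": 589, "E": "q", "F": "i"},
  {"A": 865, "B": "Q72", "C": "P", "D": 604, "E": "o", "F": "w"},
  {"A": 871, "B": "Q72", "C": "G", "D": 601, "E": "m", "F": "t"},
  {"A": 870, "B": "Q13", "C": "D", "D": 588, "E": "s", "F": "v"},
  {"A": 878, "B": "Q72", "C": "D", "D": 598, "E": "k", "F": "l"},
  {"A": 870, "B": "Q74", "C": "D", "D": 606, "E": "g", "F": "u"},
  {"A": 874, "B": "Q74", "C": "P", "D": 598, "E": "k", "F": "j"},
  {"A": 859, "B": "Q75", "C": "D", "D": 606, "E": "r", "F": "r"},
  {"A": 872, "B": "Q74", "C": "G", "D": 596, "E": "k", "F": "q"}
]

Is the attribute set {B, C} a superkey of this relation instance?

All 11 rows have distinct {B, C} values, so {B, C} → (all attributes) holds and {B, C} is a superkey.

Yes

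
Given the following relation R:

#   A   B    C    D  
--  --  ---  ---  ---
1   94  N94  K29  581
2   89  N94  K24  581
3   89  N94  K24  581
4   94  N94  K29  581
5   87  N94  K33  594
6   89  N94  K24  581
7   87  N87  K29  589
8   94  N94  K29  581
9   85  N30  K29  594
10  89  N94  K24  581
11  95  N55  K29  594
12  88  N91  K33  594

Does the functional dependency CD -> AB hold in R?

No

(C=K29, D=581): rows 1, 4, 8 → {A,B} = (94, N94), (94, N94), (94, N94) ✓
(C=K24, D=581): rows 2, 3, 6, 10 → {A,B} = (89, N94), (89, N94), (89, N94), (89, N94) ✓
(C=K33, D=594): rows 5, 12 → {A,B} takes values {(87, N94), (88, N91)} — violation
(C=K29, D=589): row 7 → {A,B} = (87, N87) ✓
(C=K29, D=594): rows 9, 11 → {A,B} takes values {(85, N30), (95, N55)} — violation
Two rows agree on CD but differ on AB, so CD -> AB does not hold.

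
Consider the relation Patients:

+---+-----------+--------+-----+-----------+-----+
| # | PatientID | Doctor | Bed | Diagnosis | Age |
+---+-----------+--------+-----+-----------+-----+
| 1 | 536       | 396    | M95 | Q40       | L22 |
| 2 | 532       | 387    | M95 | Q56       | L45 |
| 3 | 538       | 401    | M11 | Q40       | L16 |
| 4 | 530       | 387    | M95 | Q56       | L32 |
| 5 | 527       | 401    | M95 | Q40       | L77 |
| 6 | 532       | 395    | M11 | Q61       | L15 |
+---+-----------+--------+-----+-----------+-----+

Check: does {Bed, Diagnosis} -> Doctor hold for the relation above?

(Bed=M95, Diagnosis=Q40): rows 1, 5 → Doctor takes values {396, 401} — violation
(Bed=M95, Diagnosis=Q56): rows 2, 4 → Doctor = 387, 387 ✓
(Bed=M11, Diagnosis=Q40): row 3 → Doctor = 401 ✓
(Bed=M11, Diagnosis=Q61): row 6 → Doctor = 395 ✓
Two rows agree on {Bed, Diagnosis} but differ on Doctor, so {Bed, Diagnosis} -> Doctor does not hold.

No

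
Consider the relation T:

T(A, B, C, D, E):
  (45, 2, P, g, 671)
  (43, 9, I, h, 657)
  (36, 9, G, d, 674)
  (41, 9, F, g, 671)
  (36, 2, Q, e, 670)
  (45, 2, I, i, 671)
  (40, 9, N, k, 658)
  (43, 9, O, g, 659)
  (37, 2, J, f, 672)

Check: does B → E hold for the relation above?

No

B=2: 4 rows → E takes values {671, 670, 672} — violation
B=9: 5 rows → E takes values {657, 674, 671, 658, 659} — violation
Two rows agree on B but differ on E, so B → E does not hold.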